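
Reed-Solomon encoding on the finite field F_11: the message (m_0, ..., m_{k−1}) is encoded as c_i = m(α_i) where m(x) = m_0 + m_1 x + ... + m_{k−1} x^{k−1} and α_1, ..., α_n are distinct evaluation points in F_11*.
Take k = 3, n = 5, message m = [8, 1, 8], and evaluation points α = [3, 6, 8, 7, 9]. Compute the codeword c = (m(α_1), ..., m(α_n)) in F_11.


c = [6, 5, 0, 0, 5]

Message polynomial: m(x) = 8 + 1·x + 8·x^2 (mod 11).
For each evaluation point α_i, compute m(α_i) mod 11:
  α_1 = 3: Horner steps 8 → 3 → 6, so m(3) = 6.
  α_2 = 6: Horner steps 8 → 5 → 5, so m(6) = 5.
  α_3 = 8: Horner steps 8 → 10 → 0, so m(8) = 0.
  α_4 = 7: Horner steps 8 → 2 → 0, so m(7) = 0.
  α_5 = 9: Horner steps 8 → 7 → 5, so m(9) = 5.
Codeword c = [6, 5, 0, 0, 5] ∈ F_11^5.


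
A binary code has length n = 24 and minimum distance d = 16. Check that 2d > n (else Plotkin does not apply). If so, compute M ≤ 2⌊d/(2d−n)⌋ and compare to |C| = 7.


Plotkin bound M ≤ 4; given |C| = 7 > bound (violated).

Check applicability: 2d = 32, n = 24.
2d − n = 8 > 0, so Plotkin applies.
Compute d/(2d−n) = 16/8 ≈ 2.0000.
⌊d/(2d−n)⌋ = 2.
Plotkin bound: M ≤ 2·2 = 4.
Given |C| = 7, check: VIOLATED.
This |C| is above the Plotkin bound, so no binary code with n = 24, d = 16 and 7 codewords exists.


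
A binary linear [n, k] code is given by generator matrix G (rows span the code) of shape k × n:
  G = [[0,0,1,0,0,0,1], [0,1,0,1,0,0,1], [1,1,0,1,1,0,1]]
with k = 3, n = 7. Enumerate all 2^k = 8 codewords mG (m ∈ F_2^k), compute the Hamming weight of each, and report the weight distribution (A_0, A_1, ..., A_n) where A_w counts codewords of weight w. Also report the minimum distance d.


Weight distribution: A_0 = 1, A_2 = 2, A_3 = 2, A_4 = 1, A_5 = 2. Minimum distance d = 2.

Enumerate all 2^3 = 8 messages m ∈ F_2^3.
For each, compute codeword c = mG in F_2^7, then tally its weight.
  m = 000 → c = 0000000, weight = 0.
  m = 100 → c = 0010001, weight = 2.
  m = 010 → c = 0101001, weight = 3.
  m = 110 → c = 0111000, weight = 3.
  m = 001 → c = 1101101, weight = 5.
  m = 101 → c = 1111100, weight = 5.
  m = 011 → c = 1000100, weight = 2.
  m = 111 → c = 1010101, weight = 4.
Tally weights:
  weight 0: 1 codewords.
  weight 2: 2 codewords.
  weight 3: 2 codewords.
  weight 4: 1 codewords.
  weight 5: 2 codewords.
Minimum distance d = smallest w > 0 with A_w > 0 = 2.
Sanity: Σ A_w = 8 = 2^3 = 8 ✓.


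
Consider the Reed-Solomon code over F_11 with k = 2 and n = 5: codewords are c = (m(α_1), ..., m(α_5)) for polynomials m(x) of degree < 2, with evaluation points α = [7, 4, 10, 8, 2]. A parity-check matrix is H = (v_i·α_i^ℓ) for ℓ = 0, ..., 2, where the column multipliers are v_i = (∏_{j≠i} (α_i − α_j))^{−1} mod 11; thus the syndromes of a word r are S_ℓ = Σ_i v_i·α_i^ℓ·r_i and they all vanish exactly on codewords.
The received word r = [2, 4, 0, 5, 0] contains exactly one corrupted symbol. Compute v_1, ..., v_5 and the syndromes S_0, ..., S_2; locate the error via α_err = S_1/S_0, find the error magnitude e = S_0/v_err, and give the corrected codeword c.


S = (5, 10, 9), error at position 5, error magnitude e = 2, c = [2, 4, 0, 5, 9].

Step 1: column multipliers v_i = (∏_{j≠i}(α_i − α_j))^{−1} mod 11.
  i = 1 (α = 7): (7−4)(7−10)(7−8)(7−2) = 3·(−3)·(−1)·5 = 45 ≡ 1, so v_1 = 1^{−1} = 1 (mod 11).
  i = 2 (α = 4): (4−7)(4−10)(4−8)(4−2) = (−3)·(−6)·(−4)·2 = −144 ≡ 10, so v_2 = 10^{−1} = 10 (mod 11).
  i = 3 (α = 10): (10−7)(10−4)(10−8)(10−2) = 3·6·2·8 = 288 ≡ 2, so v_3 = 2^{−1} = 6 (mod 11).
  i = 4 (α = 8): (8−7)(8−4)(8−10)(8−2) = 1·4·(−2)·6 = −48 ≡ 7, so v_4 = 7^{−1} = 8 (mod 11).
  i = 5 (α = 2): (2−7)(2−4)(2−10)(2−8) = (−5)·(−2)·(−8)·(−6) = 480 ≡ 7, so v_5 = 7^{−1} = 8 (mod 11).
  v = [1, 10, 6, 8, 8].
Step 2: syndromes of r = [2, 4, 0, 5, 0] (all sums mod 11).
  S_0 = Σ v_i r_i = 1·2 + 10·4 + 6·0 + 8·5 + 8·0 = 82 ≡ 5.
  S_1 = Σ v_i α_i r_i = 1·7·2 + 10·4·4 + 6·10·0 + 8·8·5 + 8·2·0 = 494 ≡ 10.
  α_i^2 mod 11 = [5, 5, 1, 9, 4].
  S_2 = Σ v_i α_i^2 r_i = 1·5·2 + 10·5·4 + 6·1·0 + 8·9·5 + 8·4·0 = 570 ≡ 9.
  S = (5, 10, 9) ≠ 0, so r is not a codeword (an error is present).
Step 3: locate the error. For a single error e at position i, S_ℓ = v_i·e·α_i^ℓ, so α_err = S_1/S_0.
  S_0^{−1} = 5^{−1} = 9 (mod 11), so α_err = 10·9 = 90 ≡ 2 = α_5. Error position i = 5.
  Consistency check: S_2/S_1 = 9·10 = 90 ≡ 2 = α_err ✓ (single-error assumption holds).
Step 4: error magnitude e = S_0/v_5 = S_0·∏_{j≠5}(α_5 − α_j) = 5·7 = 35 ≡ 2 (mod 11).
Step 5: correct position 5: c_5 = r_5 − e = 0 − 2 ≡ 9 (mod 11). Hence c = [2, 4, 0, 5, 9].
  Check: interpolating c through the α_i gives m(x) = 3 + 3·x (degree < 2) with m(α_i) = c_i for every i, so c is indeed a codeword.


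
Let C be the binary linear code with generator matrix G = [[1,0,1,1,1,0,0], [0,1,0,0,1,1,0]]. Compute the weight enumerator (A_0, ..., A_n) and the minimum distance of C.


Weight distribution: A_0 = 1, A_3 = 1, A_4 = 1, A_5 = 1. Minimum distance d = 3.

Enumerate all 2^2 = 4 messages m ∈ F_2^2.
For each, compute codeword c = mG in F_2^7, then tally its weight.
  m = 00 → c = 0000000, weight = 0.
  m = 10 → c = 1011100, weight = 4.
  m = 01 → c = 0100110, weight = 3.
  m = 11 → c = 1111010, weight = 5.
Tally weights:
  weight 0: 1 codewords.
  weight 3: 1 codewords.
  weight 4: 1 codewords.
  weight 5: 1 codewords.
Minimum distance d = smallest w > 0 with A_w > 0 = 3.
Sanity: Σ A_w = 4 = 2^2 = 4 ✓.


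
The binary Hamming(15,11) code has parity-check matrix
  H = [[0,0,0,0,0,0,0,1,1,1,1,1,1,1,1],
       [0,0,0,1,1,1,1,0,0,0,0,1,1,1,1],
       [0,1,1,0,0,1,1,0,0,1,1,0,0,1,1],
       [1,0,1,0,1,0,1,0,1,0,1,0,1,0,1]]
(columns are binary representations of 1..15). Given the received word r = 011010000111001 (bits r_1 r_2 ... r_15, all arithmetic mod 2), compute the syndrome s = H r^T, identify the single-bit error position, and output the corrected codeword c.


s = (0, 1, 1, 0)^T, error position = 6, corrected codeword c = 011011000111001

Compute s = H r^T mod 2 one row at a time:
  s_1 = 0 + 0 + 1 + 1 + 1 + 0 + 0 + 1 = 4 ≡ 0 (mod 2).
  s_2 = 0 + 1 + 0 + 0 + 1 + 0 + 0 + 1 = 3 ≡ 1 (mod 2).
  s_3 = 1 + 1 + 0 + 0 + 1 + 1 + 0 + 1 = 5 ≡ 1 (mod 2).
  s_4 = 0 + 1 + 1 + 0 + 0 + 1 + 0 + 1 = 4 ≡ 0 (mod 2).
s = (0, 1, 1, 0)^T — this equals column 6 of H (binary 0110), so error is at position 6.
Correct: flip bit 6 of r = 011010000111001 to get c = 011011000111001.


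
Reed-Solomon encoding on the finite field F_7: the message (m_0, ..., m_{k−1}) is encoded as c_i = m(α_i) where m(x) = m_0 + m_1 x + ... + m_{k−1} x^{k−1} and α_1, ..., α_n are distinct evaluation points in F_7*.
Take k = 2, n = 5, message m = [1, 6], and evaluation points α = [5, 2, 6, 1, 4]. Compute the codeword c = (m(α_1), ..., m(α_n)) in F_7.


c = [3, 6, 2, 0, 4]

Message polynomial: m(x) = 1 + 6·x (mod 7).
For each evaluation point α_i, compute m(α_i) mod 7:
  α_1 = 5: Horner steps 6 → 3, so m(5) = 3.
  α_2 = 2: Horner steps 6 → 6, so m(2) = 6.
  α_3 = 6: Horner steps 6 → 2, so m(6) = 2.
  α_4 = 1: Horner steps 6 → 0, so m(1) = 0.
  α_5 = 4: Horner steps 6 → 4, so m(4) = 4.
Codeword c = [3, 6, 2, 0, 4] ∈ F_7^5.


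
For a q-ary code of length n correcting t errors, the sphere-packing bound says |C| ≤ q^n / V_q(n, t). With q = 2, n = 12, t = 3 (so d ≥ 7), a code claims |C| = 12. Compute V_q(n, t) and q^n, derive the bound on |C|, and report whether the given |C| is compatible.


V_q(n, t) = 299, q^n = 4096, Hamming bound = 13, |C| = 12 ≤ bound (satisfied).

Step 1: Compute V_q(n, t) = Σ_{j=0}^3 C(n, j) (q−1)^j.
  j = 0: C(12,0)·(1)^0 = 1·1 = 1.
  j = 1: C(12,1)·(1)^1 = 12·1 = 12.
  j = 2: C(12,2)·(1)^2 = 66·1 = 66.
  j = 3: C(12,3)·(1)^3 = 220·1 = 220.
  V_q(n, t) = 1 + 12 + 66 + 220 = 299.
Step 2: q^n = 2^12 = 4096.
Step 3: Hamming bound ⌊q^n / V_q(n,t)⌋ = ⌊4096/299⌋ = 13.
Step 4: Compare |C| = 12 to 13: satisfied.
The claimed |C| lies below the Hamming bound.


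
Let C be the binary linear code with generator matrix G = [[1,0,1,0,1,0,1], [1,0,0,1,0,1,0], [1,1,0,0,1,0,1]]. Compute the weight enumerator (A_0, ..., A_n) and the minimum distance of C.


Weight distribution: A_0 = 1, A_2 = 1, A_3 = 1, A_4 = 2, A_5 = 3. Minimum distance d = 2.

Enumerate all 2^3 = 8 messages m ∈ F_2^3.
For each, compute codeword c = mG in F_2^7, then tally its weight.
  m = 000 → c = 0000000, weight = 0.
  m = 100 → c = 1010101, weight = 4.
  m = 010 → c = 1001010, weight = 3.
  m = 110 → c = 0011111, weight = 5.
  m = 001 → c = 1100101, weight = 4.
  m = 101 → c = 0110000, weight = 2.
  m = 011 → c = 0101111, weight = 5.
  m = 111 → c = 1111010, weight = 5.
Tally weights:
  weight 0: 1 codewords.
  weight 2: 1 codewords.
  weight 3: 1 codewords.
  weight 4: 2 codewords.
  weight 5: 3 codewords.
Minimum distance d = smallest w > 0 with A_w > 0 = 2.
Sanity: Σ A_w = 8 = 2^3 = 8 ✓.


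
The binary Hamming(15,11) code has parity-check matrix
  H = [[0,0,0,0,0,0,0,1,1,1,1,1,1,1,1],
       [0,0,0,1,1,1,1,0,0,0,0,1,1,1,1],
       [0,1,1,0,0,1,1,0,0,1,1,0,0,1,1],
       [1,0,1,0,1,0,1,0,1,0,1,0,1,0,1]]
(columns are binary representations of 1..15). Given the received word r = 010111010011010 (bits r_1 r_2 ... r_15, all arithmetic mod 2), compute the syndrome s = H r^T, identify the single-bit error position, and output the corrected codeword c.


s = (0, 1, 0, 0)^T, error position = 4, corrected codeword c = 010011010011010

Compute s = H r^T mod 2 one row at a time:
  s_1 = 1 + 0 + 0 + 1 + 1 + 0 + 1 + 0 = 4 ≡ 0 (mod 2).
  s_2 = 1 + 1 + 1 + 0 + 1 + 0 + 1 + 0 = 5 ≡ 1 (mod 2).
  s_3 = 1 + 0 + 1 + 0 + 0 + 1 + 1 + 0 = 4 ≡ 0 (mod 2).
  s_4 = 0 + 0 + 1 + 0 + 0 + 1 + 0 + 0 = 2 ≡ 0 (mod 2).
s = (0, 1, 0, 0)^T — this equals column 4 of H (binary 0100), so error is at position 4.
Correct: flip bit 4 of r = 010111010011010 to get c = 010011010011010.


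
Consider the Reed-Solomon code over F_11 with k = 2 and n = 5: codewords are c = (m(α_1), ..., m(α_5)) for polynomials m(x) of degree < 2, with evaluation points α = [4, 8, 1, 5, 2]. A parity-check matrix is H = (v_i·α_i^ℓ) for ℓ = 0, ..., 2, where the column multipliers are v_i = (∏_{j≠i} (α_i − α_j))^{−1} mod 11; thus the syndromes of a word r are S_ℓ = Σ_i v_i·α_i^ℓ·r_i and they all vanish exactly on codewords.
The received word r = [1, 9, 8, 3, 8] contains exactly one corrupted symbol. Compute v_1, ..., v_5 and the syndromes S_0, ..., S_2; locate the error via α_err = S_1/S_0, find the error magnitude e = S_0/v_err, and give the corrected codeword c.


S = (5, 5, 5), error at position 3, error magnitude e = 2, c = [1, 9, 6, 3, 8].

Step 1: column multipliers v_i = (∏_{j≠i}(α_i − α_j))^{−1} mod 11.
  i = 1 (α = 4): (4−8)(4−1)(4−5)(4−2) = (−4)·3·(−1)·2 = 24 ≡ 2, so v_1 = 2^{−1} = 6 (mod 11).
  i = 2 (α = 8): (8−4)(8−1)(8−5)(8−2) = 4·7·3·6 = 504 ≡ 9, so v_2 = 9^{−1} = 5 (mod 11).
  i = 3 (α = 1): (1−4)(1−8)(1−5)(1−2) = (−3)·(−7)·(−4)·(−1) = 84 ≡ 7, so v_3 = 7^{−1} = 8 (mod 11).
  i = 4 (α = 5): (5−4)(5−8)(5−1)(5−2) = 1·(−3)·4·3 = −36 ≡ 8, so v_4 = 8^{−1} = 7 (mod 11).
  i = 5 (α = 2): (2−4)(2−8)(2−1)(2−5) = (−2)·(−6)·1·(−3) = −36 ≡ 8, so v_5 = 8^{−1} = 7 (mod 11).
  v = [6, 5, 8, 7, 7].
Step 2: syndromes of r = [1, 9, 8, 3, 8] (all sums mod 11).
  S_0 = Σ v_i r_i = 6·1 + 5·9 + 8·8 + 7·3 + 7·8 = 192 ≡ 5.
  S_1 = Σ v_i α_i r_i = 6·4·1 + 5·8·9 + 8·1·8 + 7·5·3 + 7·2·8 = 665 ≡ 5.
  α_i^2 mod 11 = [5, 9, 1, 3, 4].
  S_2 = Σ v_i α_i^2 r_i = 6·5·1 + 5·9·9 + 8·1·8 + 7·3·3 + 7·4·8 = 786 ≡ 5.
  S = (5, 5, 5) ≠ 0, so r is not a codeword (an error is present).
Step 3: locate the error. For a single error e at position i, S_ℓ = v_i·e·α_i^ℓ, so α_err = S_1/S_0.
  S_0^{−1} = 5^{−1} = 9 (mod 11), so α_err = 5·9 = 45 ≡ 1 = α_3. Error position i = 3.
  Consistency check: S_2/S_1 = 5·9 = 45 ≡ 1 = α_err ✓ (single-error assumption holds).
Step 4: error magnitude e = S_0/v_3 = S_0·∏_{j≠3}(α_3 − α_j) = 5·7 = 35 ≡ 2 (mod 11).
Step 5: correct position 3: c_3 = r_3 − e = 8 − 2 ≡ 6 (mod 11). Hence c = [1, 9, 6, 3, 8].
  Check: interpolating c through the α_i gives m(x) = 4 + 2·x (degree < 2) with m(α_i) = c_i for every i, so c is indeed a codeword.


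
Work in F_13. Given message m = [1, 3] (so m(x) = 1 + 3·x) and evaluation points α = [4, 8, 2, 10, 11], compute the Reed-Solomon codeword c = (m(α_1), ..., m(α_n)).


c = [0, 12, 7, 5, 8]

Message polynomial: m(x) = 1 + 3·x (mod 13).
For each evaluation point α_i, compute m(α_i) mod 13:
  α_1 = 4: Horner steps 3 → 0, so m(4) = 0.
  α_2 = 8: Horner steps 3 → 12, so m(8) = 12.
  α_3 = 2: Horner steps 3 → 7, so m(2) = 7.
  α_4 = 10: Horner steps 3 → 5, so m(10) = 5.
  α_5 = 11: Horner steps 3 → 8, so m(11) = 8.
Codeword c = [0, 12, 7, 5, 8] ∈ F_13^5.


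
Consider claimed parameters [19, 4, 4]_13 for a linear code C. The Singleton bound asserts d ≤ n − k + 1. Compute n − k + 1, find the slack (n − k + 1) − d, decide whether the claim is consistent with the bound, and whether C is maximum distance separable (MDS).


Singleton RHS = n − k + 1 = 16, slack = 12, bound satisfied, not MDS.

Singleton bound: d ≤ n − k + 1.
Here n = 19, k = 4, so n − k + 1 = 16.
Given d = 4, check d ≤ 16: YES.
Slack = (n − k + 1) − d = 12.
The code is NOT MDS (slack = 12 > 0).
Description: the claimed parameters are [19, 4, 4]_13; such a code would be non-MDS.


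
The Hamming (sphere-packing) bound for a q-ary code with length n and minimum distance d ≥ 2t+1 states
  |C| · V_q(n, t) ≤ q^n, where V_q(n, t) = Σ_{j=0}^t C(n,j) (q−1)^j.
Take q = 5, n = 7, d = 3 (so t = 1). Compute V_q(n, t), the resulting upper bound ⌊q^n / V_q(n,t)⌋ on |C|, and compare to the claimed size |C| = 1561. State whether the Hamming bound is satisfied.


V_q(n, t) = 29, q^n = 78125, Hamming bound = 2693, |C| = 1561 ≤ bound (satisfied).

Step 1: Compute V_q(n, t) = Σ_{j=0}^1 C(n, j) (q−1)^j.
  j = 0: C(7,0)·(4)^0 = 1·1 = 1.
  j = 1: C(7,1)·(4)^1 = 7·4 = 28.
  V_q(n, t) = 1 + 28 = 29.
Step 2: q^n = 5^7 = 78125.
Step 3: Hamming bound ⌊q^n / V_q(n,t)⌋ = ⌊78125/29⌋ = 2693.
Step 4: Compare |C| = 1561 to 2693: satisfied.
The claimed |C| lies below the Hamming bound.


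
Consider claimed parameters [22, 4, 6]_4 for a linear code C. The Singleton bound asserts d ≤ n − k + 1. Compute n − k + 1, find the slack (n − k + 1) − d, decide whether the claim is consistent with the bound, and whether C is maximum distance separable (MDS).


Singleton RHS = n − k + 1 = 19, slack = 13, bound satisfied, not MDS.

Singleton bound: d ≤ n − k + 1.
Here n = 22, k = 4, so n − k + 1 = 19.
Given d = 6, check d ≤ 19: YES.
Slack = (n − k + 1) − d = 13.
The code is NOT MDS (slack = 13 > 0).
Description: the claimed parameters are [22, 4, 6]_4; such a code would be non-MDS.


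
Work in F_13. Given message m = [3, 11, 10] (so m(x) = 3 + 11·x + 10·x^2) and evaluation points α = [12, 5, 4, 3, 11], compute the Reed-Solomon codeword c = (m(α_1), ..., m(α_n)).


c = [2, 9, 12, 9, 8]

Message polynomial: m(x) = 3 + 11·x + 10·x^2 (mod 13).
For each evaluation point α_i, compute m(α_i) mod 13:
  α_1 = 12: Horner steps 10 → 1 → 2, so m(12) = 2.
  α_2 = 5: Horner steps 10 → 9 → 9, so m(5) = 9.
  α_3 = 4: Horner steps 10 → 12 → 12, so m(4) = 12.
  α_4 = 3: Horner steps 10 → 2 → 9, so m(3) = 9.
  α_5 = 11: Horner steps 10 → 4 → 8, so m(11) = 8.
Codeword c = [2, 9, 12, 9, 8] ∈ F_13^5.


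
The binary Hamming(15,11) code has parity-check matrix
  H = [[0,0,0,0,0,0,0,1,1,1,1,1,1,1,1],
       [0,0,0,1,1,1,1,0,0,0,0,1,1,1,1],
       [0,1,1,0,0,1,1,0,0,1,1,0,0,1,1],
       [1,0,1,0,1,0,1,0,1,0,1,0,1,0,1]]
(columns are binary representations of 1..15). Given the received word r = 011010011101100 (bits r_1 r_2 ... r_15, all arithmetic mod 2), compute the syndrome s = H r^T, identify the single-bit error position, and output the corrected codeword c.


s = (1, 1, 1, 0)^T, error position = 14, corrected codeword c = 011010011101110

Compute s = H r^T mod 2 one row at a time:
  s_1 = 1 + 1 + 1 + 0 + 1 + 1 + 0 + 0 = 5 ≡ 1 (mod 2).
  s_2 = 0 + 1 + 0 + 0 + 1 + 1 + 0 + 0 = 3 ≡ 1 (mod 2).
  s_3 = 1 + 1 + 0 + 0 + 1 + 0 + 0 + 0 = 3 ≡ 1 (mod 2).
  s_4 = 0 + 1 + 1 + 0 + 1 + 0 + 1 + 0 = 4 ≡ 0 (mod 2).
s = (1, 1, 1, 0)^T — this equals column 14 of H (binary 1110), so error is at position 14.
Correct: flip bit 14 of r = 011010011101100 to get c = 011010011101110.


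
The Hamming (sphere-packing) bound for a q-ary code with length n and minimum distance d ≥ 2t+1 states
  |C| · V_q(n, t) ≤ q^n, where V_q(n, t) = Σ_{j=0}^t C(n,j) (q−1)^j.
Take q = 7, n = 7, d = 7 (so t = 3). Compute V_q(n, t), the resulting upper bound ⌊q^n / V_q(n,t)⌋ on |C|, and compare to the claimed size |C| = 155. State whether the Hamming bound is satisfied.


V_q(n, t) = 8359, q^n = 823543, Hamming bound = 98, |C| = 155 > bound (violated).

Step 1: Compute V_q(n, t) = Σ_{j=0}^3 C(n, j) (q−1)^j.
  j = 0: C(7,0)·(6)^0 = 1·1 = 1.
  j = 1: C(7,1)·(6)^1 = 7·6 = 42.
  j = 2: C(7,2)·(6)^2 = 21·36 = 756.
  j = 3: C(7,3)·(6)^3 = 35·216 = 7560.
  V_q(n, t) = 1 + 42 + 756 + 7560 = 8359.
Step 2: q^n = 7^7 = 823543.
Step 3: Hamming bound ⌊q^n / V_q(n,t)⌋ = ⌊823543/8359⌋ = 98.
Step 4: Compare |C| = 155 to 98: violated.
The claimed |C| lies above the Hamming bound, so no 7-ary code of length 7 with d ≥ 7 can have 155 codewords.


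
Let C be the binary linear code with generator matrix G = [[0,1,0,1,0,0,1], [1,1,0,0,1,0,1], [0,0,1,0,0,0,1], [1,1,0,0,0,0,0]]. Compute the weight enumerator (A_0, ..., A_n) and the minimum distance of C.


Weight distribution: A_0 = 1, A_2 = 4, A_3 = 6, A_4 = 3, A_5 = 2. Minimum distance d = 2.

Enumerate all 2^4 = 16 messages m ∈ F_2^4.
For each, compute codeword c = mG in F_2^7, then tally its weight.
  m = 0000 → c = 0000000, weight = 0.
  m = 1000 → c = 0101001, weight = 3.
  m = 0100 → c = 1100101, weight = 4.
  m = 1100 → c = 1001100, weight = 3.
  m = 0010 → c = 0010001, weight = 2.
  m = 1010 → c = 0111000, weight = 3.
  m = 0110 → c = 1110100, weight = 4.
  m = 1110 → c = 1011101, weight = 5.
  m = 0001 → c = 1100000, weight = 2.
  m = 1001 → c = 1001001, weight = 3.
  m = 0101 → c = 0000101, weight = 2.
  m = 1101 → c = 0101100, weight = 3.
  m = 0011 → c = 1110001, weight = 4.
  m = 1011 → c = 1011000, weight = 3.
  m = 0111 → c = 0010100, weight = 2.
  m = 1111 → c = 0111101, weight = 5.
Tally weights:
  weight 0: 1 codewords.
  weight 2: 4 codewords.
  weight 3: 6 codewords.
  weight 4: 3 codewords.
  weight 5: 2 codewords.
Minimum distance d = smallest w > 0 with A_w > 0 = 2.
Sanity: Σ A_w = 16 = 2^4 = 16 ✓.


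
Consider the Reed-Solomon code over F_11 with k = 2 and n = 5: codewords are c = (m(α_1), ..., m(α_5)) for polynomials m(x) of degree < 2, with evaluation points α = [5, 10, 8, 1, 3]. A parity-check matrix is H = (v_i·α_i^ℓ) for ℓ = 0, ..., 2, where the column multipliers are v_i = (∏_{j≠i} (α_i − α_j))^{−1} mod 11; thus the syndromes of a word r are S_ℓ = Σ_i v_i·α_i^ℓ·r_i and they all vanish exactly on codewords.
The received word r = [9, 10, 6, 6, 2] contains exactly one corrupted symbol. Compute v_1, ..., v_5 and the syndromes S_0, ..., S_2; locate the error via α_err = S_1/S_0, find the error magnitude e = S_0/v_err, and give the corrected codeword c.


S = (8, 9, 6), error at position 3, error magnitude e = 3, c = [9, 10, 3, 6, 2].

Step 1: column multipliers v_i = (∏_{j≠i}(α_i − α_j))^{−1} mod 11.
  i = 1 (α = 5): (5−10)(5−8)(5−1)(5−3) = (−5)·(−3)·4·2 = 120 ≡ 10, so v_1 = 10^{−1} = 10 (mod 11).
  i = 2 (α = 10): (10−5)(10−8)(10−1)(10−3) = 5·2·9·7 = 630 ≡ 3, so v_2 = 3^{−1} = 4 (mod 11).
  i = 3 (α = 8): (8−5)(8−10)(8−1)(8−3) = 3·(−2)·7·5 = −210 ≡ 10, so v_3 = 10^{−1} = 10 (mod 11).
  i = 4 (α = 1): (1−5)(1−10)(1−8)(1−3) = (−4)·(−9)·(−7)·(−2) = 504 ≡ 9, so v_4 = 9^{−1} = 5 (mod 11).
  i = 5 (α = 3): (3−5)(3−10)(3−8)(3−1) = (−2)·(−7)·(−5)·2 = −140 ≡ 3, so v_5 = 3^{−1} = 4 (mod 11).
  v = [10, 4, 10, 5, 4].
Step 2: syndromes of r = [9, 10, 6, 6, 2] (all sums mod 11).
  S_0 = Σ v_i r_i = 10·9 + 4·10 + 10·6 + 5·6 + 4·2 = 228 ≡ 8.
  S_1 = Σ v_i α_i r_i = 10·5·9 + 4·10·10 + 10·8·6 + 5·1·6 + 4·3·2 = 1384 ≡ 9.
  α_i^2 mod 11 = [3, 1, 9, 1, 9].
  S_2 = Σ v_i α_i^2 r_i = 10·3·9 + 4·1·10 + 10·9·6 + 5·1·6 + 4·9·2 = 952 ≡ 6.
  S = (8, 9, 6) ≠ 0, so r is not a codeword (an error is present).
Step 3: locate the error. For a single error e at position i, S_ℓ = v_i·e·α_i^ℓ, so α_err = S_1/S_0.
  S_0^{−1} = 8^{−1} = 7 (mod 11), so α_err = 9·7 = 63 ≡ 8 = α_3. Error position i = 3.
  Consistency check: S_2/S_1 = 6·5 = 30 ≡ 8 = α_err ✓ (single-error assumption holds).
Step 4: error magnitude e = S_0/v_3 = S_0·∏_{j≠3}(α_3 − α_j) = 8·10 = 80 ≡ 3 (mod 11).
Step 5: correct position 3: c_3 = r_3 − e = 6 − 3 ≡ 3 (mod 11). Hence c = [9, 10, 3, 6, 2].
  Check: interpolating c through the α_i gives m(x) = 8 + 9·x (degree < 2) with m(α_i) = c_i for every i, so c is indeed a codeword.


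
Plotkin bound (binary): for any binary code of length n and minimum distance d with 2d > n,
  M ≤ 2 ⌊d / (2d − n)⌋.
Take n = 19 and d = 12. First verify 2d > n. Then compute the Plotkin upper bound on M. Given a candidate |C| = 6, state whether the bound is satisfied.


Plotkin bound M ≤ 4; given |C| = 6 > bound (violated).

Check applicability: 2d = 24, n = 19.
2d − n = 5 > 0, so Plotkin applies.
Compute d/(2d−n) = 12/5 ≈ 2.4000.
⌊d/(2d−n)⌋ = 2.
Plotkin bound: M ≤ 2·2 = 4.
Given |C| = 6, check: VIOLATED.
This |C| is above the Plotkin bound, so no binary code with n = 19, d = 12 and 6 codewords exists.


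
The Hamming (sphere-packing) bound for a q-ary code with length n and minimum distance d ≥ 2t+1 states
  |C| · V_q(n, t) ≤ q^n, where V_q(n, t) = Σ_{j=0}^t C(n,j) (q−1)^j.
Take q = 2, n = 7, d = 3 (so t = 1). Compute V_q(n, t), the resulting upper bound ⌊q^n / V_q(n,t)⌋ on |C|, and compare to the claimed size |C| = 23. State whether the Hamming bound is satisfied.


V_q(n, t) = 8, q^n = 128, Hamming bound = 16, |C| = 23 > bound (violated).

Step 1: Compute V_q(n, t) = Σ_{j=0}^1 C(n, j) (q−1)^j.
  j = 0: C(7,0)·(1)^0 = 1·1 = 1.
  j = 1: C(7,1)·(1)^1 = 7·1 = 7.
  V_q(n, t) = 1 + 7 = 8.
Step 2: q^n = 2^7 = 128.
Step 3: Hamming bound ⌊q^n / V_q(n,t)⌋ = ⌊128/8⌋ = 16.
Step 4: Compare |C| = 23 to 16: violated.
The claimed |C| lies above the Hamming bound, so no 2-ary code of length 7 with d ≥ 3 can have 23 codewords.


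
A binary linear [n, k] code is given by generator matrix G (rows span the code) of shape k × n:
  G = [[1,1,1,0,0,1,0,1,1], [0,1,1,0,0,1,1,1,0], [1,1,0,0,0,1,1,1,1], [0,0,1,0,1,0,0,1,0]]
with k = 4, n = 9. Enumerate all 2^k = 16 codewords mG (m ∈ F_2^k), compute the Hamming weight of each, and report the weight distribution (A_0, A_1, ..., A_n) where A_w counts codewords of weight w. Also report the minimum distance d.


Weight distribution: A_0 = 1, A_2 = 1, A_3 = 5, A_4 = 3, A_5 = 2, A_6 = 3, A_7 = 1. Minimum distance d = 2.

Enumerate all 2^4 = 16 messages m ∈ F_2^4.
For each, compute codeword c = mG in F_2^9, then tally its weight.
  m = 0000 → c = 000000000, weight = 0.
  m = 1000 → c = 111001011, weight = 6.
  m = 0100 → c = 011001110, weight = 5.
  m = 1100 → c = 100000101, weight = 3.
  m = 0010 → c = 110001111, weight = 6.
  m = 1010 → c = 001000100, weight = 2.
  m = 0110 → c = 101000001, weight = 3.
  m = 1110 → c = 010001010, weight = 3.
  m = 0001 → c = 001010010, weight = 3.
  m = 1001 → c = 110011001, weight = 5.
  m = 0101 → c = 010011100, weight = 4.
  m = 1101 → c = 101010111, weight = 6.
  m = 0011 → c = 111011101, weight = 7.
  m = 1011 → c = 000010110, weight = 3.
  m = 0111 → c = 100010011, weight = 4.
  m = 1111 → c = 011011000, weight = 4.
Tally weights:
  weight 0: 1 codewords.
  weight 2: 1 codewords.
  weight 3: 5 codewords.
  weight 4: 3 codewords.
  weight 5: 2 codewords.
  weight 6: 3 codewords.
  weight 7: 1 codewords.
Minimum distance d = smallest w > 0 with A_w > 0 = 2.
Sanity: Σ A_w = 16 = 2^4 = 16 ✓.


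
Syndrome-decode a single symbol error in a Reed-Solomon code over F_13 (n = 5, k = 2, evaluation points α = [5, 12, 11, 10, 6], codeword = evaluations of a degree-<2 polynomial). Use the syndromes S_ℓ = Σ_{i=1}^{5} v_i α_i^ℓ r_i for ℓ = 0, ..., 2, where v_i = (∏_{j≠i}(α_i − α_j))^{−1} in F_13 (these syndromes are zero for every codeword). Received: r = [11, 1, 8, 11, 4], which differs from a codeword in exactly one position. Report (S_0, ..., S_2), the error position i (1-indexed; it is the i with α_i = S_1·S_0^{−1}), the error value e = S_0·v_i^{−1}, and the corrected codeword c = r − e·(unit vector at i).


S = (9, 12, 3), error at position 4, error magnitude e = 9, c = [11, 1, 8, 2, 4].

Step 1: column multipliers v_i = (∏_{j≠i}(α_i − α_j))^{−1} mod 13.
  i = 1 (α = 5): (5−12)(5−11)(5−10)(5−6) = (−7)·(−6)·(−5)·(−1) = 210 ≡ 2, so v_1 = 2^{−1} = 7 (mod 13).
  i = 2 (α = 12): (12−5)(12−11)(12−10)(12−6) = 7·1·2·6 = 84 ≡ 6, so v_2 = 6^{−1} = 11 (mod 13).
  i = 3 (α = 11): (11−5)(11−12)(11−10)(11−6) = 6·(−1)·1·5 = −30 ≡ 9, so v_3 = 9^{−1} = 3 (mod 13).
  i = 4 (α = 10): (10−5)(10−12)(10−11)(10−6) = 5·(−2)·(−1)·4 = 40 ≡ 1, so v_4 = 1^{−1} = 1 (mod 13).
  i = 5 (α = 6): (6−5)(6−12)(6−11)(6−10) = 1·(−6)·(−5)·(−4) = −120 ≡ 10, so v_5 = 10^{−1} = 4 (mod 13).
  v = [7, 11, 3, 1, 4].
Step 2: syndromes of r = [11, 1, 8, 11, 4] (all sums mod 13).
  S_0 = Σ v_i r_i = 7·11 + 11·1 + 3·8 + 1·11 + 4·4 = 139 ≡ 9.
  S_1 = Σ v_i α_i r_i = 7·5·11 + 11·12·1 + 3·11·8 + 1·10·11 + 4·6·4 = 987 ≡ 12.
  α_i^2 mod 13 = [12, 1, 4, 9, 10].
  S_2 = Σ v_i α_i^2 r_i = 7·12·11 + 11·1·1 + 3·4·8 + 1·9·11 + 4·10·4 = 1290 ≡ 3.
  S = (9, 12, 3) ≠ 0, so r is not a codeword (an error is present).
Step 3: locate the error. For a single error e at position i, S_ℓ = v_i·e·α_i^ℓ, so α_err = S_1/S_0.
  S_0^{−1} = 9^{−1} = 3 (mod 13), so α_err = 12·3 = 36 ≡ 10 = α_4. Error position i = 4.
  Consistency check: S_2/S_1 = 3·12 = 36 ≡ 10 = α_err ✓ (single-error assumption holds).
Step 4: error magnitude e = S_0/v_4 = S_0·∏_{j≠4}(α_4 − α_j) = 9·1 = 9 ≡ 9 (mod 13).
Step 5: correct position 4: c_4 = r_4 − e = 11 − 9 ≡ 2 (mod 13). Hence c = [11, 1, 8, 2, 4].
  Check: interpolating c through the α_i gives m(x) = 7 + 6·x (degree < 2) with m(α_i) = c_i for every i, so c is indeed a codeword.


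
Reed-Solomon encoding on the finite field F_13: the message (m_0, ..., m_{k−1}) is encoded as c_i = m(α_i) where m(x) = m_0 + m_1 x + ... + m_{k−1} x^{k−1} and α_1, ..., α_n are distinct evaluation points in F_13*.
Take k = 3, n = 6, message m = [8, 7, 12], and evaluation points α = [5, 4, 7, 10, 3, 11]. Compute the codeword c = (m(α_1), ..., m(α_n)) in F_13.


c = [5, 7, 8, 4, 7, 3]

Message polynomial: m(x) = 8 + 7·x + 12·x^2 (mod 13).
For each evaluation point α_i, compute m(α_i) mod 13:
  α_1 = 5: Horner steps 12 → 2 → 5, so m(5) = 5.
  α_2 = 4: Horner steps 12 → 3 → 7, so m(4) = 7.
  α_3 = 7: Horner steps 12 → 0 → 8, so m(7) = 8.
  α_4 = 10: Horner steps 12 → 10 → 4, so m(10) = 4.
  α_5 = 3: Horner steps 12 → 4 → 7, so m(3) = 7.
  α_6 = 11: Horner steps 12 → 9 → 3, so m(11) = 3.
Codeword c = [5, 7, 8, 4, 7, 3] ∈ F_13^6.


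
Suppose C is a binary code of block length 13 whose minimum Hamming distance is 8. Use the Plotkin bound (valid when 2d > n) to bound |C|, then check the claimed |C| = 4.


Plotkin bound M ≤ 4; given |C| = 4 ≤ bound (satisfied).

Check applicability: 2d = 16, n = 13.
2d − n = 3 > 0, so Plotkin applies.
Compute d/(2d−n) = 8/3 ≈ 2.6667.
⌊d/(2d−n)⌋ = 2.
Plotkin bound: M ≤ 2·2 = 4.
Given |C| = 4, check: satisfied.
This |C| is at the Plotkin bound.


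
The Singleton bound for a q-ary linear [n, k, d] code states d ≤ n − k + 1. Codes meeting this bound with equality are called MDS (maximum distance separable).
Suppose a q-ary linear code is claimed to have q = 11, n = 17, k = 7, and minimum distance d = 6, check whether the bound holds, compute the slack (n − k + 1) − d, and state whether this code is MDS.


Singleton RHS = n − k + 1 = 11, slack = 5, bound satisfied, not MDS.

Singleton bound: d ≤ n − k + 1.
Here n = 17, k = 7, so n − k + 1 = 11.
Given d = 6, check d ≤ 11: YES.
Slack = (n − k + 1) − d = 5.
The code is NOT MDS (slack = 5 > 0).
Description: the claimed parameters are [17, 7, 6]_11; such a code would be non-MDS.


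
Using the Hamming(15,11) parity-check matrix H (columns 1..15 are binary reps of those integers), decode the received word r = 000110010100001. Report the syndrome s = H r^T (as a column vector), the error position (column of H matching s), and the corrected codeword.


s = (1, 1, 0, 0)^T, error position = 12, corrected codeword c = 000110010101001

Compute s = H r^T mod 2 one row at a time:
  s_1 = 1 + 0 + 1 + 0 + 0 + 0 + 0 + 1 = 3 ≡ 1 (mod 2).
  s_2 = 1 + 1 + 0 + 0 + 0 + 0 + 0 + 1 = 3 ≡ 1 (mod 2).
  s_3 = 0 + 0 + 0 + 0 + 1 + 0 + 0 + 1 = 2 ≡ 0 (mod 2).
  s_4 = 0 + 0 + 1 + 0 + 0 + 0 + 0 + 1 = 2 ≡ 0 (mod 2).
s = (1, 1, 0, 0)^T — this equals column 12 of H (binary 1100), so error is at position 12.
Correct: flip bit 12 of r = 000110010100001 to get c = 000110010101001.


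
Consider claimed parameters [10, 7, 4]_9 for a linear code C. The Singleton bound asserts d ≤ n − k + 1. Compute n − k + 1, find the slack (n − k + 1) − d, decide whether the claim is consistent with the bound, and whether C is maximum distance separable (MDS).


Singleton RHS = n − k + 1 = 4, slack = 0, bound satisfied, MDS.

Singleton bound: d ≤ n − k + 1.
Here n = 10, k = 7, so n − k + 1 = 4.
Given d = 4, check d ≤ 4: YES.
Slack = (n − k + 1) − d = 0.
The code is MDS (slack = 0).
Description: the claimed parameters are [10, 7, 4]_9; such a code would be MDS (meets Singleton bound).


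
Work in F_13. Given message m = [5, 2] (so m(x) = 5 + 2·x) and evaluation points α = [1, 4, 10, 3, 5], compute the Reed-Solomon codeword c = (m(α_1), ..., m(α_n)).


c = [7, 0, 12, 11, 2]

Message polynomial: m(x) = 5 + 2·x (mod 13).
For each evaluation point α_i, compute m(α_i) mod 13:
  α_1 = 1: Horner steps 2 → 7, so m(1) = 7.
  α_2 = 4: Horner steps 2 → 0, so m(4) = 0.
  α_3 = 10: Horner steps 2 → 12, so m(10) = 12.
  α_4 = 3: Horner steps 2 → 11, so m(3) = 11.
  α_5 = 5: Horner steps 2 → 2, so m(5) = 2.
Codeword c = [7, 0, 12, 11, 2] ∈ F_13^5.


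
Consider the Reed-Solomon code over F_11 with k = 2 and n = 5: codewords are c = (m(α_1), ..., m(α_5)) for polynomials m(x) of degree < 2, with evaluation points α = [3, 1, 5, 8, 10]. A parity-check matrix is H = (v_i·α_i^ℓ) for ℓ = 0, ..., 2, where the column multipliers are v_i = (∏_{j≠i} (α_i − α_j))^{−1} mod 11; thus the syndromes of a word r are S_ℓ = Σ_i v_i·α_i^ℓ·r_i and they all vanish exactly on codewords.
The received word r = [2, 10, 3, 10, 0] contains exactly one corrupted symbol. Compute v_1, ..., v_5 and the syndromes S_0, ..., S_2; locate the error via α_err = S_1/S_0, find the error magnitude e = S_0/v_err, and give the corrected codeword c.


S = (1, 1, 1), error at position 2, error magnitude e = 9, c = [2, 1, 3, 10, 0].

Step 1: column multipliers v_i = (∏_{j≠i}(α_i − α_j))^{−1} mod 11.
  i = 1 (α = 3): (3−1)(3−5)(3−8)(3−10) = 2·(−2)·(−5)·(−7) = −140 ≡ 3, so v_1 = 3^{−1} = 4 (mod 11).
  i = 2 (α = 1): (1−3)(1−5)(1−8)(1−10) = (−2)·(−4)·(−7)·(−9) = 504 ≡ 9, so v_2 = 9^{−1} = 5 (mod 11).
  i = 3 (α = 5): (5−3)(5−1)(5−8)(5−10) = 2·4·(−3)·(−5) = 120 ≡ 10, so v_3 = 10^{−1} = 10 (mod 11).
  i = 4 (α = 8): (8−3)(8−1)(8−5)(8−10) = 5·7·3·(−2) = −210 ≡ 10, so v_4 = 10^{−1} = 10 (mod 11).
  i = 5 (α = 10): (10−3)(10−1)(10−5)(10−8) = 7·9·5·2 = 630 ≡ 3, so v_5 = 3^{−1} = 4 (mod 11).
  v = [4, 5, 10, 10, 4].
Step 2: syndromes of r = [2, 10, 3, 10, 0] (all sums mod 11).
  S_0 = Σ v_i r_i = 4·2 + 5·10 + 10·3 + 10·10 + 4·0 = 188 ≡ 1.
  S_1 = Σ v_i α_i r_i = 4·3·2 + 5·1·10 + 10·5·3 + 10·8·10 + 4·10·0 = 1024 ≡ 1.
  α_i^2 mod 11 = [9, 1, 3, 9, 1].
  S_2 = Σ v_i α_i^2 r_i = 4·9·2 + 5·1·10 + 10·3·3 + 10·9·10 + 4·1·0 = 1112 ≡ 1.
  S = (1, 1, 1) ≠ 0, so r is not a codeword (an error is present).
Step 3: locate the error. For a single error e at position i, S_ℓ = v_i·e·α_i^ℓ, so α_err = S_1/S_0.
  S_0^{−1} = 1^{−1} = 1 (mod 11), so α_err = 1·1 = 1 ≡ 1 = α_2. Error position i = 2.
  Consistency check: S_2/S_1 = 1·1 = 1 ≡ 1 = α_err ✓ (single-error assumption holds).
Step 4: error magnitude e = S_0/v_2 = S_0·∏_{j≠2}(α_2 − α_j) = 1·9 = 9 ≡ 9 (mod 11).
Step 5: correct position 2: c_2 = r_2 − e = 10 − 9 ≡ 1 (mod 11). Hence c = [2, 1, 3, 10, 0].
  Check: interpolating c through the α_i gives m(x) = 6 + 6·x (degree < 2) with m(α_i) = c_i for every i, so c is indeed a codeword.


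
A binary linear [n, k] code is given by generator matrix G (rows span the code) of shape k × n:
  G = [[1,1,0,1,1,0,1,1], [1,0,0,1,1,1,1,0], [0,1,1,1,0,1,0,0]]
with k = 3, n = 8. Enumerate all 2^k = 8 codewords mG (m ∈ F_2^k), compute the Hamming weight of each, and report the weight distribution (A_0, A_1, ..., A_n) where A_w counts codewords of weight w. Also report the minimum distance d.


Weight distribution: A_0 = 1, A_3 = 2, A_4 = 1, A_5 = 2, A_6 = 2. Minimum distance d = 3.

Enumerate all 2^3 = 8 messages m ∈ F_2^3.
For each, compute codeword c = mG in F_2^8, then tally its weight.
  m = 000 → c = 00000000, weight = 0.
  m = 100 → c = 11011011, weight = 6.
  m = 010 → c = 10011110, weight = 5.
  m = 110 → c = 01000101, weight = 3.
  m = 001 → c = 01110100, weight = 4.
  m = 101 → c = 10101111, weight = 6.
  m = 011 → c = 11101010, weight = 5.
  m = 111 → c = 00110001, weight = 3.
Tally weights:
  weight 0: 1 codewords.
  weight 3: 2 codewords.
  weight 4: 1 codewords.
  weight 5: 2 codewords.
  weight 6: 2 codewords.
Minimum distance d = smallest w > 0 with A_w > 0 = 3.
Sanity: Σ A_w = 8 = 2^3 = 8 ✓.


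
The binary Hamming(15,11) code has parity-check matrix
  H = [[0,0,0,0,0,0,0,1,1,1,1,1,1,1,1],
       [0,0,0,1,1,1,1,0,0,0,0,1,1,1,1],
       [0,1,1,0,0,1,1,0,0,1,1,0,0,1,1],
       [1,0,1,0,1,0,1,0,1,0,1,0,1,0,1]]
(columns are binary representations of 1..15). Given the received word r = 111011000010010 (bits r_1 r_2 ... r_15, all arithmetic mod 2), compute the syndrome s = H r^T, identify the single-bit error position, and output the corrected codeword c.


s = (0, 1, 1, 0)^T, error position = 6, corrected codeword c = 111010000010010

Compute s = H r^T mod 2 one row at a time:
  s_1 = 0 + 0 + 0 + 1 + 0 + 0 + 1 + 0 = 2 ≡ 0 (mod 2).
  s_2 = 0 + 1 + 1 + 0 + 0 + 0 + 1 + 0 = 3 ≡ 1 (mod 2).
  s_3 = 1 + 1 + 1 + 0 + 0 + 1 + 1 + 0 = 5 ≡ 1 (mod 2).
  s_4 = 1 + 1 + 1 + 0 + 0 + 1 + 0 + 0 = 4 ≡ 0 (mod 2).
s = (0, 1, 1, 0)^T — this equals column 6 of H (binary 0110), so error is at position 6.
Correct: flip bit 6 of r = 111011000010010 to get c = 111010000010010.


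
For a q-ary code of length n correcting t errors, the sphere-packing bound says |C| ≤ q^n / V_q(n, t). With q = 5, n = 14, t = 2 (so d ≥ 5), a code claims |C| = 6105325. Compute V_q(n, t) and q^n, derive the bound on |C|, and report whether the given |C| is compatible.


V_q(n, t) = 1513, q^n = 6103515625, Hamming bound = 4034048, |C| = 6105325 > bound (violated).

Step 1: Compute V_q(n, t) = Σ_{j=0}^2 C(n, j) (q−1)^j.
  j = 0: C(14,0)·(4)^0 = 1·1 = 1.
  j = 1: C(14,1)·(4)^1 = 14·4 = 56.
  j = 2: C(14,2)·(4)^2 = 91·16 = 1456.
  V_q(n, t) = 1 + 56 + 1456 = 1513.
Step 2: q^n = 5^14 = 6103515625.
Step 3: Hamming bound ⌊q^n / V_q(n,t)⌋ = ⌊6103515625/1513⌋ = 4034048.
Step 4: Compare |C| = 6105325 to 4034048: violated.
The claimed |C| lies above the Hamming bound, so no 5-ary code of length 14 with d ≥ 5 can have 6105325 codewords.


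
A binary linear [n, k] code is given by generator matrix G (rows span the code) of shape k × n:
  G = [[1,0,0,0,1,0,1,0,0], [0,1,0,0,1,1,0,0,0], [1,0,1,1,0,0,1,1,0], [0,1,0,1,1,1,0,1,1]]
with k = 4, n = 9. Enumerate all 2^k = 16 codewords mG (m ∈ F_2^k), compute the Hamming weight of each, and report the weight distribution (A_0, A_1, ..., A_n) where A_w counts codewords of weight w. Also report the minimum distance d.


Weight distribution: A_0 = 1, A_3 = 4, A_4 = 4, A_5 = 2, A_6 = 2, A_7 = 2, A_8 = 1. Minimum distance d = 3.

Enumerate all 2^4 = 16 messages m ∈ F_2^4.
For each, compute codeword c = mG in F_2^9, then tally its weight.
  m = 0000 → c = 000000000, weight = 0.
  m = 1000 → c = 100010100, weight = 3.
  m = 0100 → c = 010011000, weight = 3.
  m = 1100 → c = 110001100, weight = 4.
  m = 0010 → c = 101100110, weight = 5.
  m = 1010 → c = 001110010, weight = 4.
  m = 0110 → c = 111111110, weight = 8.
  m = 1110 → c = 011101010, weight = 5.
  m = 0001 → c = 010111011, weight = 6.
  m = 1001 → c = 110101111, weight = 7.
  m = 0101 → c = 000100011, weight = 3.
  m = 1101 → c = 100110111, weight = 6.
  m = 0011 → c = 111011101, weight = 7.
  m = 1011 → c = 011001001, weight = 4.
  m = 0111 → c = 101000101, weight = 4.
  m = 1111 → c = 001010001, weight = 3.
Tally weights:
  weight 0: 1 codewords.
  weight 3: 4 codewords.
  weight 4: 4 codewords.
  weight 5: 2 codewords.
  weight 6: 2 codewords.
  weight 7: 2 codewords.
  weight 8: 1 codewords.
Minimum distance d = smallest w > 0 with A_w > 0 = 3.
Sanity: Σ A_w = 16 = 2^4 = 16 ✓.


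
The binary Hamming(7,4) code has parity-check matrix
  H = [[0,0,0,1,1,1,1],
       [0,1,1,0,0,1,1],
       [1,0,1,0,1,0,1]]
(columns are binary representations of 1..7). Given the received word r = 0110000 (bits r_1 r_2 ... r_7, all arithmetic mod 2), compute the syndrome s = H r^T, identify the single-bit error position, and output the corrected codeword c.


s = (0, 0, 1)^T, error position = 1, corrected codeword c = 1110000

Compute s = H r^T mod 2 one row at a time:
  s_1 = 0 + 0 + 0 + 0 = 0 ≡ 0 (mod 2).
  s_2 = 1 + 1 + 0 + 0 = 2 ≡ 0 (mod 2).
  s_3 = 0 + 1 + 0 + 0 = 1 ≡ 1 (mod 2).
s = (0, 0, 1)^T — this equals column 1 of H (binary 001), so error is at position 1.
Correct: flip bit 1 of r = 0110000 to get c = 1110000.


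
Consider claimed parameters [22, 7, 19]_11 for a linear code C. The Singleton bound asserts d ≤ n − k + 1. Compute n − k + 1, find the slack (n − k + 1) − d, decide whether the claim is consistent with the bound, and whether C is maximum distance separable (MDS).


Singleton RHS = n − k + 1 = 16, slack = -3, bound violated (no such code; not MDS).

Singleton bound: d ≤ n − k + 1.
Here n = 22, k = 7, so n − k + 1 = 16.
Given d = 19, check d ≤ 16: NO.
Slack = (n − k + 1) − d = -3.
The slack is negative: d = 19 exceeds n − k + 1 = 16 by 3, so the Singleton bound is violated and no linear [22, 7, 19]_11 code can exist. In particular it is not MDS (MDS requires d = n − k + 1 exactly).
Description: the claimed parameters are [22, 7, 19]_11; such a code would be impossible (violates the Singleton bound).


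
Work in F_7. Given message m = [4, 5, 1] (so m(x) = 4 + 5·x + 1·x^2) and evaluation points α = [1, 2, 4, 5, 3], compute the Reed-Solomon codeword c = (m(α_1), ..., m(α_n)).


c = [3, 4, 5, 5, 0]

Message polynomial: m(x) = 4 + 5·x + 1·x^2 (mod 7).
For each evaluation point α_i, compute m(α_i) mod 7:
  α_1 = 1: Horner steps 1 → 6 → 3, so m(1) = 3.
  α_2 = 2: Horner steps 1 → 0 → 4, so m(2) = 4.
  α_3 = 4: Horner steps 1 → 2 → 5, so m(4) = 5.
  α_4 = 5: Horner steps 1 → 3 → 5, so m(5) = 5.
  α_5 = 3: Horner steps 1 → 1 → 0, so m(3) = 0.
Codeword c = [3, 4, 5, 5, 0] ∈ F_7^5.
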